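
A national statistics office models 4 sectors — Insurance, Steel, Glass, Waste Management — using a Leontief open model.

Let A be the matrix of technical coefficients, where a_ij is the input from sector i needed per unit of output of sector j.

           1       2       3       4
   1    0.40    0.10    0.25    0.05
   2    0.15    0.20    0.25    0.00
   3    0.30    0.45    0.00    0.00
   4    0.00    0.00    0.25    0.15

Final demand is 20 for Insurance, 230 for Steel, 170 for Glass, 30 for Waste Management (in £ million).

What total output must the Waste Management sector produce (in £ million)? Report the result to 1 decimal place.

x_4 = 182.8

I − A =
  [   0.60    -0.10    -0.25    -0.05]
  [  -0.15     0.80    -0.25     0.00]
  [  -0.30    -0.45     1.00     0.00]
  [   0.00     0.00    -0.25     0.85]
Compute the cofactors C_ij = (−1)^(i+j)·(3×3 minor ij) of I−A; the adjugate is their transpose:
adj(I−A) = Cᵀ =
  [ 0.584375   0.186250   0.201250   0.034375]
  [ 0.191250   0.442500   0.161250   0.011250]
  [ 0.261375   0.255000   0.395250   0.015375]
  [ 0.076875   0.075000   0.116250   0.313125]
det(I−A) = Σ_j (I−A)_1j·C_1j = (0.60)(0.584375) + (-0.10)(0.191250) + (-0.25)(0.261375) + (-0.05)(0.076875) = 0.2623125
(I − A)⁻¹ = adj(I−A) / det(I−A) ≈
  [   2.2278     0.7100     0.7672     0.1310]
  [   0.7291     1.6869     0.6147     0.0429]
  [   0.9964     0.9721     1.5068     0.0586]
  [   0.2931     0.2859     0.4432     1.1937]
x = (I − A)⁻¹ d = adj(I−A)·d / det(I−A), with det(I−A) = 0.2623125:
  x_1 = (0.584375·20 + 0.186250·230 + 0.201250·170 + 0.034375·30) / 0.2623125 = 89.76875 / 0.2623125 ≈ 342.2
  x_2 = (0.191250·20 + 0.442500·230 + 0.161250·170 + 0.011250·30) / 0.2623125 = 133.35 / 0.2623125 ≈ 508.4
  x_3 = (0.261375·20 + 0.255000·230 + 0.395250·170 + 0.015375·30) / 0.2623125 = 131.53125 / 0.2623125 ≈ 501.4
  x_4 = (0.076875·20 + 0.075000·230 + 0.116250·170 + 0.313125·30) / 0.2623125 = 47.94375 / 0.2623125 ≈ 182.8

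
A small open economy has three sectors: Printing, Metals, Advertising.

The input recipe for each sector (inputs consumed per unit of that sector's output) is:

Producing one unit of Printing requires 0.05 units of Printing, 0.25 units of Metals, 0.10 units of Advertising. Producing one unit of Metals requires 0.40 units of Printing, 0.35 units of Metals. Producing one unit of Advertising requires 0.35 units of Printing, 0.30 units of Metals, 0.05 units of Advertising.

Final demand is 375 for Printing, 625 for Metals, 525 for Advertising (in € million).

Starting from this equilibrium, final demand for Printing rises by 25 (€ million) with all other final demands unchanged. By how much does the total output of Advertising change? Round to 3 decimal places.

I − A =
  [   0.95    -0.40    -0.35]
  [  -0.25     0.65    -0.30]
  [  -0.10     0.00     0.95]
Cofactors of I−A, C_ij = (−1)^(i+j)·(minor ij) (rows/columns in the sector order above):
  C_11 = (0.65)(0.95) − (-0.30)(0.00) = 0.6175
  C_12 = −[(-0.25)(0.95) − (-0.30)(-0.10)] = 0.2675
  C_13 = (-0.25)(0.00) − (0.65)(-0.10) = 0.0650
  C_21 = −[(-0.40)(0.95) − (-0.35)(0.00)] = 0.3800
  C_22 = (0.95)(0.95) − (-0.35)(-0.10) = 0.8675
  C_23 = −[(0.95)(0.00) − (-0.40)(-0.10)] = 0.0400
  C_31 = (-0.40)(-0.30) − (-0.35)(0.65) = 0.3475
  C_32 = −[(0.95)(-0.30) − (-0.35)(-0.25)] = 0.3725
  C_33 = (0.95)(0.65) − (-0.40)(-0.25) = 0.5175
det(I−A) = Σ_j (I−A)_1j·C_1j = (0.95)(0.6175) + (-0.40)(0.2675) + (-0.35)(0.0650) = 0.456875
adj(I−A) = Cᵀ =
  [ 0.6175   0.3800   0.3475]
  [ 0.2675   0.8675   0.3725]
  [ 0.0650   0.0400   0.5175]
(I − A)⁻¹ = adj(I−A) / det(I−A) ≈
  [   1.3516     0.8317     0.7606]
  [   0.5855     1.8988     0.8153]
  [   0.1423     0.0876     1.1327]
Δx = (I − A)⁻¹ Δd with Δd having +25 in the Printing component and 0 elsewhere.
So Δx_3 = L_31 · (+25), where L_31 = adj(I−A)_31 / det(I−A) = 0.0650 / 0.456875.
Δx_3 = 0.0650 × (+25) / 0.456875 = 1.625 / 0.456875 ≈ 3.557.

Δx_3 = 3.557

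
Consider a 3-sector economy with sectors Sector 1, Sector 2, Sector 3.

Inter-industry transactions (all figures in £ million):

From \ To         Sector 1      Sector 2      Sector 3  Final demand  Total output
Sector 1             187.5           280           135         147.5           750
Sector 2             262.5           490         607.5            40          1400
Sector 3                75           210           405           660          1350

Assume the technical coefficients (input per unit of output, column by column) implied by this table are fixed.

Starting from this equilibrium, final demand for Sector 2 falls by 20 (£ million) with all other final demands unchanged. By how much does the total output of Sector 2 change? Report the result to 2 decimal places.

Δx_2 = -46.63

Technical coefficients a_ij = z_ij / X_j:
  a_11 = 187.5/750 = 0.25, a_21 = 262.5/750 = 0.35, a_31 = 75/750 = 0.10
  a_12 = 280/1400 = 0.20, a_22 = 490/1400 = 0.35, a_32 = 210/1400 = 0.15
  a_13 = 135/1350 = 0.10, a_23 = 607.5/1350 = 0.45, a_33 = 405/1350 = 0.30
I − A =
  [   0.75    -0.20    -0.10]
  [  -0.35     0.65    -0.45]
  [  -0.10    -0.15     0.70]
Cofactors of I−A, C_ij = (−1)^(i+j)·(minor ij) (rows/columns in the sector order above):
  C_11 = (0.65)(0.70) − (-0.45)(-0.15) = 0.3875
  C_12 = −[(-0.35)(0.70) − (-0.45)(-0.10)] = 0.2900
  C_13 = (-0.35)(-0.15) − (0.65)(-0.10) = 0.1175
  C_21 = −[(-0.20)(0.70) − (-0.10)(-0.15)] = 0.1550
  C_22 = (0.75)(0.70) − (-0.10)(-0.10) = 0.5150
  C_23 = −[(0.75)(-0.15) − (-0.20)(-0.10)] = 0.1325
  C_31 = (-0.20)(-0.45) − (-0.10)(0.65) = 0.1550
  C_32 = −[(0.75)(-0.45) − (-0.10)(-0.35)] = 0.3725
  C_33 = (0.75)(0.65) − (-0.20)(-0.35) = 0.4175
det(I−A) = Σ_j (I−A)_1j·C_1j = (0.75)(0.3875) + (-0.20)(0.2900) + (-0.10)(0.1175) = 0.220875
adj(I−A) = Cᵀ =
  [ 0.3875   0.1550   0.1550]
  [ 0.2900   0.5150   0.3725]
  [ 0.1175   0.1325   0.4175]
(I − A)⁻¹ = adj(I−A) / det(I−A) ≈
  [   1.7544     0.7018     0.7018]
  [   1.3130     2.3316     1.6865]
  [   0.5320     0.5999     1.8902]
Δx = (I − A)⁻¹ Δd with Δd having -20 in the Sector 2 component and 0 elsewhere.
So Δx_2 = L_22 · (-20), where L_22 = adj(I−A)_22 / det(I−A) = 0.5150 / 0.220875.
Δx_2 = 0.5150 × (-20) / 0.220875 = -10.30 / 0.220875 ≈ -46.63.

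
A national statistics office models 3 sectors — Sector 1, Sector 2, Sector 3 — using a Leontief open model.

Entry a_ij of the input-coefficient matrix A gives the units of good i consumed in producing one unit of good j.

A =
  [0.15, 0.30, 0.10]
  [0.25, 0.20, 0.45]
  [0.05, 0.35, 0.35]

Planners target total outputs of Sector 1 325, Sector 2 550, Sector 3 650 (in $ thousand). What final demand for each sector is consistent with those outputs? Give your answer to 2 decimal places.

d_1 = 46.25, d_2 = 66.25, d_3 = 213.75

I − A =
  [   0.85    -0.30    -0.10]
  [  -0.25     0.80    -0.45]
  [  -0.05    -0.35     0.65]
d = (I − A) x:
  d_1 = (+0.85)·325 + (-0.30)·550 + (-0.10)·650 = 46.25
  d_2 = (-0.25)·325 + (+0.80)·550 + (-0.45)·650 = 66.25
  d_3 = (-0.05)·325 + (-0.35)·550 + (+0.65)·650 = 213.75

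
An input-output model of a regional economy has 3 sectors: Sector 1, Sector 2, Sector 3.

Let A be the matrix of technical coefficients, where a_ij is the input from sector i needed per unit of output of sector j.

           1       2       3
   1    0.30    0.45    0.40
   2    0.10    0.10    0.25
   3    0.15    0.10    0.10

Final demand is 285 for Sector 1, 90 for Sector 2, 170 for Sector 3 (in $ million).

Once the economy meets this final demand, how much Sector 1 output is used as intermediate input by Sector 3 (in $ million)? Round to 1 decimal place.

I − A =
  [   0.70    -0.45    -0.40]
  [  -0.10     0.90    -0.25]
  [  -0.15    -0.10     0.90]
Cofactors of I−A, C_ij = (−1)^(i+j)·(minor ij) (rows/columns in the sector order above):
  C_11 = (0.90)(0.90) − (-0.25)(-0.10) = 0.7850
  C_12 = −[(-0.10)(0.90) − (-0.25)(-0.15)] = 0.1275
  C_13 = (-0.10)(-0.10) − (0.90)(-0.15) = 0.1450
  C_21 = −[(-0.45)(0.90) − (-0.40)(-0.10)] = 0.4450
  C_22 = (0.70)(0.90) − (-0.40)(-0.15) = 0.5700
  C_23 = −[(0.70)(-0.10) − (-0.45)(-0.15)] = 0.1375
  C_31 = (-0.45)(-0.25) − (-0.40)(0.90) = 0.4725
  C_32 = −[(0.70)(-0.25) − (-0.40)(-0.10)] = 0.2150
  C_33 = (0.70)(0.90) − (-0.45)(-0.10) = 0.5850
det(I−A) = Σ_j (I−A)_1j·C_1j = (0.70)(0.7850) + (-0.45)(0.1275) + (-0.40)(0.1450) = 0.434125
adj(I−A) = Cᵀ =
  [ 0.7850   0.4450   0.4725]
  [ 0.1275   0.5700   0.2150]
  [ 0.1450   0.1375   0.5850]
(I − A)⁻¹ = adj(I−A) / det(I−A) ≈
  [   1.8082     1.0251     1.0884]
  [   0.2937     1.3130     0.4952]
  [   0.3340     0.3167     1.3475]
First solve x = (I − A)⁻¹ d = adj(I−A)·d / det(I−A); in particular x_3 = (0.1450·285 + 0.1375·90 + 0.5850·170) / 0.434125 = 153.15 / 0.434125 ≈ 352.779.
Intermediate flow from 1 to 3: z_13 = a_13 · x_3 = 0.40 × 153.15 / 0.434125 = 61.26 / 0.434125 ≈ 141.1.

z_13 = 141.1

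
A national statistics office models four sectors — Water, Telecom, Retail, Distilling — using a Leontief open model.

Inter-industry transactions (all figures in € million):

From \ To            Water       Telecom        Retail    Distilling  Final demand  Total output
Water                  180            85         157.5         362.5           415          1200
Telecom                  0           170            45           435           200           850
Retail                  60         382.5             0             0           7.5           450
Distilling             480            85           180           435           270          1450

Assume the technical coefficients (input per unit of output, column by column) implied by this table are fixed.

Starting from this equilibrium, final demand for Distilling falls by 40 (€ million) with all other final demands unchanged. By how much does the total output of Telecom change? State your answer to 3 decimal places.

Δx_2 = -39.055

Technical coefficients a_ij = z_ij / X_j:
  a_11 = 180/1200 = 0.15, a_21 = 0/1200 = 0.00, a_31 = 60/1200 = 0.05, a_41 = 480/1200 = 0.40
  a_12 = 85/850 = 0.10, a_22 = 170/850 = 0.20, a_32 = 382.5/850 = 0.45, a_42 = 85/850 = 0.10
  a_13 = 157.5/450 = 0.35, a_23 = 45/450 = 0.10, a_33 = 0/450 = 0.00, a_43 = 180/450 = 0.40
  a_14 = 362.5/1450 = 0.25, a_24 = 435/1450 = 0.30, a_34 = 0/1450 = 0.00, a_44 = 435/1450 = 0.30
I − A =
  [   0.85    -0.10    -0.35    -0.25]
  [   0.00     0.80    -0.10    -0.30]
  [  -0.05    -0.45     1.00     0.00]
  [  -0.40    -0.10    -0.40     0.70]
Compute the cofactors C_ij = (−1)^(i+j)·(3×3 minor ij) of I−A; the adjugate is their transpose:
adj(I−A) = Cᵀ =
  [ 0.44450   0.25025   0.28700   0.26600]
  [ 0.12950   0.47775   0.19350   0.25100]
  [ 0.08050   0.22750   0.35850   0.12625]
  [ 0.31850   0.34125   0.39650   0.62725]
det(I−A) = Σ_j (I−A)_1j·C_1j = (0.85)(0.44450) + (-0.10)(0.12950) + (-0.35)(0.08050) + (-0.25)(0.31850) = 0.257075
(I − A)⁻¹ = adj(I−A) / det(I−A) ≈
  [   1.7291     0.9735     1.1164     1.0347]
  [   0.5037     1.8584     0.7527     0.9764]
  [   0.3131     0.8850     1.3945     0.4911]
  [   1.2389     1.3274     1.5424     2.4399]
Δx = (I − A)⁻¹ Δd with Δd having -40 in the Distilling component and 0 elsewhere.
So Δx_2 = L_24 · (-40), where L_24 = adj(I−A)_24 / det(I−A) = 0.25100 / 0.257075.
Δx_2 = 0.25100 × (-40) / 0.257075 = -10.04 / 0.257075 ≈ -39.055.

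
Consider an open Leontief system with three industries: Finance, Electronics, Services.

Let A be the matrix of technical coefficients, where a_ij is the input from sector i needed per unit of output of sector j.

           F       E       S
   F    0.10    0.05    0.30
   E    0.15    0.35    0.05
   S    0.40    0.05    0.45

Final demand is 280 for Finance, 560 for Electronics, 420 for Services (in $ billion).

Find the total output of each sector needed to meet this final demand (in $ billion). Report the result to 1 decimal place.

x_F = 880.5, x_E = 1181.0, x_S = 1511.4

I − A =
  [   0.90    -0.05    -0.30]
  [  -0.15     0.65    -0.05]
  [  -0.40    -0.05     0.55]
Cofactors of I−A, C_ij = (−1)^(i+j)·(minor ij) (rows/columns in the sector order above):
  C_11 = (0.65)(0.55) − (-0.05)(-0.05) = 0.3550
  C_12 = −[(-0.15)(0.55) − (-0.05)(-0.40)] = 0.1025
  C_13 = (-0.15)(-0.05) − (0.65)(-0.40) = 0.2675
  C_21 = −[(-0.05)(0.55) − (-0.30)(-0.05)] = 0.0425
  C_22 = (0.90)(0.55) − (-0.30)(-0.40) = 0.3750
  C_23 = −[(0.90)(-0.05) − (-0.05)(-0.40)] = 0.0650
  C_31 = (-0.05)(-0.05) − (-0.30)(0.65) = 0.1975
  C_32 = −[(0.90)(-0.05) − (-0.30)(-0.15)] = 0.0900
  C_33 = (0.90)(0.65) − (-0.05)(-0.15) = 0.5775
det(I−A) = Σ_j (I−A)_1j·C_1j = (0.90)(0.3550) + (-0.05)(0.1025) + (-0.30)(0.2675) = 0.234125
adj(I−A) = Cᵀ =
  [ 0.3550   0.0425   0.1975]
  [ 0.1025   0.3750   0.0900]
  [ 0.2675   0.0650   0.5775]
(I − A)⁻¹ = adj(I−A) / det(I−A) ≈
  [   1.5163     0.1815     0.8436]
  [   0.4378     1.6017     0.3844]
  [   1.1426     0.2776     2.4666]
x = (I − A)⁻¹ d = adj(I−A)·d / det(I−A), with det(I−A) = 0.234125:
  x_F = (0.3550·280 + 0.0425·560 + 0.1975·420) / 0.234125 = 206.15 / 0.234125 ≈ 880.5
  x_E = (0.1025·280 + 0.3750·560 + 0.0900·420) / 0.234125 = 276.50 / 0.234125 ≈ 1181.0
  x_S = (0.2675·280 + 0.0650·560 + 0.5775·420) / 0.234125 = 353.85 / 0.234125 ≈ 1511.4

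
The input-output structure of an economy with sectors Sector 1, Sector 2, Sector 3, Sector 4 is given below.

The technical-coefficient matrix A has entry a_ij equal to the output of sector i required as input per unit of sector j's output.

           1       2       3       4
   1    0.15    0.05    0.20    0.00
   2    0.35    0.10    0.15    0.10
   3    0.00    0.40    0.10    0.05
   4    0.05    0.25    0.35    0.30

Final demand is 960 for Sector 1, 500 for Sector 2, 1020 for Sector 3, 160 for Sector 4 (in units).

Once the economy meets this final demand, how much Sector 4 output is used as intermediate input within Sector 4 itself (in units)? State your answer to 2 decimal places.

z_44 = 602.25

I − A =
  [   0.85    -0.05    -0.20     0.00]
  [  -0.35     0.90    -0.15    -0.10]
  [   0.00    -0.40     0.90    -0.05]
  [  -0.05    -0.25    -0.35     0.70]
Compute the cofactors C_ij = (−1)^(i+j)·(3×3 minor ij) of I−A; the adjugate is their transpose:
adj(I−A) = Cᵀ =
  [ 0.470875   0.089125   0.128000   0.021875]
  [ 0.219250   0.520125   0.169000   0.086375]
  [ 0.106625   0.248750   0.501750   0.071375]
  [ 0.165250   0.316500   0.320375   0.593750]
det(I−A) = Σ_j (I−A)_1j·C_1j = (0.85)(0.470875) + (-0.05)(0.219250) + (-0.20)(0.106625) + (0.00)(0.165250) = 0.36795625
(I − A)⁻¹ = adj(I−A) / det(I−A) ≈
  [   1.2797     0.2422     0.3479     0.0595]
  [   0.5959     1.4136     0.4593     0.2347]
  [   0.2898     0.6760     1.3636     0.1940]
  [   0.4491     0.8602     0.8707     1.6136]
First solve x = (I − A)⁻¹ d = adj(I−A)·d / det(I−A); in particular x_4 = (0.165250·960 + 0.316500·500 + 0.320375·1020 + 0.593750·160) / 0.36795625 = 738.6725 / 0.36795625 ≈ 2007.5009.
Intermediate flow from 4 to 4: z_44 = a_44 · x_4 = 0.30 × 738.6725 / 0.36795625 = 221.60175 / 0.36795625 ≈ 602.25.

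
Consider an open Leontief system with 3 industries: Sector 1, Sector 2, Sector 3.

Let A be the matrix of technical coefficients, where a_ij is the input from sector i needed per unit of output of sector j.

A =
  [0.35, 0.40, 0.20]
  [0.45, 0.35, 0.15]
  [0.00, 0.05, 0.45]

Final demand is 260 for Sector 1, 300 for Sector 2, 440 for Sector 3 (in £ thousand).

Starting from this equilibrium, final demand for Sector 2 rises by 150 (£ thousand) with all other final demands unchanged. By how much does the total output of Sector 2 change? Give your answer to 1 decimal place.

I − A =
  [   0.65    -0.40    -0.20]
  [  -0.45     0.65    -0.15]
  [   0.00    -0.05     0.55]
Cofactors of I−A, C_ij = (−1)^(i+j)·(minor ij) (rows/columns in the sector order above):
  C_11 = (0.65)(0.55) − (-0.15)(-0.05) = 0.3500
  C_12 = −[(-0.45)(0.55) − (-0.15)(0.00)] = 0.2475
  C_13 = (-0.45)(-0.05) − (0.65)(0.00) = 0.0225
  C_21 = −[(-0.40)(0.55) − (-0.20)(-0.05)] = 0.2300
  C_22 = (0.65)(0.55) − (-0.20)(0.00) = 0.3575
  C_23 = −[(0.65)(-0.05) − (-0.40)(0.00)] = 0.0325
  C_31 = (-0.40)(-0.15) − (-0.20)(0.65) = 0.1900
  C_32 = −[(0.65)(-0.15) − (-0.20)(-0.45)] = 0.1875
  C_33 = (0.65)(0.65) − (-0.40)(-0.45) = 0.2425
det(I−A) = Σ_j (I−A)_1j·C_1j = (0.65)(0.3500) + (-0.40)(0.2475) + (-0.20)(0.0225) = 0.1240
adj(I−A) = Cᵀ =
  [ 0.3500   0.2300   0.1900]
  [ 0.2475   0.3575   0.1875]
  [ 0.0225   0.0325   0.2425]
(I − A)⁻¹ = adj(I−A) / det(I−A) ≈
  [   2.8226     1.8548     1.5323]
  [   1.9960     2.8831     1.5121]
  [   0.1815     0.2621     1.9556]
Δx = (I − A)⁻¹ Δd with Δd having +150 in the Sector 2 component and 0 elsewhere.
So Δx_2 = L_22 · (+150), where L_22 = adj(I−A)_22 / det(I−A) = 0.3575 / 0.1240.
Δx_2 = 0.3575 × (+150) / 0.1240 = 53.625 / 0.1240 ≈ 432.5.

Δx_2 = 432.5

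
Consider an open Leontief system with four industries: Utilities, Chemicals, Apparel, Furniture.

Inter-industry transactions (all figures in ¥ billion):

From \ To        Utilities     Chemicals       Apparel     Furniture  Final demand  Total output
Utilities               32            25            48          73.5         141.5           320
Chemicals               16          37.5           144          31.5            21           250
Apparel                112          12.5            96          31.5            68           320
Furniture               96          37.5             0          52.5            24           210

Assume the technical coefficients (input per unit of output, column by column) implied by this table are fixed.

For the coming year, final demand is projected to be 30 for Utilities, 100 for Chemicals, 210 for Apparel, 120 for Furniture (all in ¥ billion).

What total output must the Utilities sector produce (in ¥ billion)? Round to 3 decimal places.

Technical coefficients a_ij = z_ij / X_j:
  a_UU = 32/320 = 0.10, a_CU = 16/320 = 0.05, a_AU = 112/320 = 0.35, a_FU = 96/320 = 0.30
  a_UC = 25/250 = 0.10, a_CC = 37.5/250 = 0.15, a_AC = 12.5/250 = 0.05, a_FC = 37.5/250 = 0.15
  a_UA = 48/320 = 0.15, a_CA = 144/320 = 0.45, a_AA = 96/320 = 0.30, a_FA = 0/320 = 0.00
  a_UF = 73.5/210 = 0.35, a_CF = 31.5/210 = 0.15, a_AF = 31.5/210 = 0.15, a_FF = 52.5/210 = 0.25
I − A =
  [   0.90    -0.10    -0.15    -0.35]
  [  -0.05     0.85    -0.45    -0.15]
  [  -0.35    -0.05     0.70    -0.15]
  [  -0.30    -0.15     0.00     0.75]
Compute the cofactors C_ij = (−1)^(i+j)·(3×3 minor ij) of I−A; the adjugate is their transpose:
adj(I−A) = Cᵀ =
  [ 0.403500   0.098250   0.149625   0.237875]
  [ 0.196125   0.352875   0.268875   0.215875]
  [ 0.258750   0.097875   0.453375   0.231000]
  [ 0.200625   0.109875   0.113625   0.451000]
det(I−A) = Σ_j (I−A)_1j·C_1j = (0.90)(0.403500) + (-0.10)(0.196125) + (-0.15)(0.258750) + (-0.35)(0.200625) = 0.23450625
(I − A)⁻¹ = adj(I−A) / det(I−A) ≈
  [   1.7206     0.4190     0.6380     1.0144]
  [   0.8363     1.5048     1.1466     0.9206]
  [   1.1034     0.4174     1.9333     0.9850]
  [   0.8555     0.4685     0.4845     1.9232]
x = (I − A)⁻¹ d = adj(I−A)·d / det(I−A), with det(I−A) = 0.23450625:
  x_U = (0.403500·30 + 0.098250·100 + 0.149625·210 + 0.237875·120) / 0.23450625 = 81.89625 / 0.23450625 ≈ 349.228
  x_C = (0.196125·30 + 0.352875·100 + 0.268875·210 + 0.215875·120) / 0.23450625 = 123.54 / 0.23450625 ≈ 526.809
  x_A = (0.258750·30 + 0.097875·100 + 0.453375·210 + 0.231000·120) / 0.23450625 = 140.47875 / 0.23450625 ≈ 599.041
  x_F = (0.200625·30 + 0.109875·100 + 0.113625·210 + 0.451000·120) / 0.23450625 = 94.9875 / 0.23450625 ≈ 405.053

x_U = 349.228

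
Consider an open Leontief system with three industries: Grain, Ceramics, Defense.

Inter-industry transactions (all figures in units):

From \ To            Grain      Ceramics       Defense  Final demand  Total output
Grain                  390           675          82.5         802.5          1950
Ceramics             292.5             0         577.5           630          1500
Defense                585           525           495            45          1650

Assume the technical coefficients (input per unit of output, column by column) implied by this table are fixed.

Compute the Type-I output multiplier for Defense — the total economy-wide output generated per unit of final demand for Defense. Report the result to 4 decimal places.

m_3 = 3.5084

Technical coefficients a_ij = z_ij / X_j:
  a_11 = 390/1950 = 0.20, a_21 = 292.5/1950 = 0.15, a_31 = 585/1950 = 0.30
  a_12 = 675/1500 = 0.45, a_22 = 0/1500 = 0.00, a_32 = 525/1500 = 0.35
  a_13 = 82.5/1650 = 0.05, a_23 = 577.5/1650 = 0.35, a_33 = 495/1650 = 0.30
I − A =
  [   0.80    -0.45    -0.05]
  [  -0.15     1.00    -0.35]
  [  -0.30    -0.35     0.70]
Cofactors of I−A, C_ij = (−1)^(i+j)·(minor ij) (rows/columns in the sector order above):
  C_11 = (1.00)(0.70) − (-0.35)(-0.35) = 0.5775
  C_12 = −[(-0.15)(0.70) − (-0.35)(-0.30)] = 0.2100
  C_13 = (-0.15)(-0.35) − (1.00)(-0.30) = 0.3525
  C_21 = −[(-0.45)(0.70) − (-0.05)(-0.35)] = 0.3325
  C_22 = (0.80)(0.70) − (-0.05)(-0.30) = 0.5450
  C_23 = −[(0.80)(-0.35) − (-0.45)(-0.30)] = 0.4150
  C_31 = (-0.45)(-0.35) − (-0.05)(1.00) = 0.2075
  C_32 = −[(0.80)(-0.35) − (-0.05)(-0.15)] = 0.2875
  C_33 = (0.80)(1.00) − (-0.45)(-0.15) = 0.7325
det(I−A) = Σ_j (I−A)_1j·C_1j = (0.80)(0.5775) + (-0.45)(0.2100) + (-0.05)(0.3525) = 0.349875
adj(I−A) = Cᵀ =
  [ 0.5775   0.3325   0.2075]
  [ 0.2100   0.5450   0.2875]
  [ 0.3525   0.4150   0.7325]
(I − A)⁻¹ = adj(I−A) / det(I−A) ≈
  [   1.65059     0.95034     0.59307]
  [   0.60021     1.55770     0.82172]
  [   1.00750     1.18614     2.09360]
The output multiplier for sector j is the column-j sum of the Leontief inverse (I − A)⁻¹ = adj(I−A) / det(I−A).
Column 3 of adj(I−A): (0.2075, 0.2875, 0.7325); det(I−A) = 0.349875.
m_3 = (0.2075 + 0.2875 + 0.7325) / 0.349875 = 1.2275 / 0.349875 ≈ 3.5084.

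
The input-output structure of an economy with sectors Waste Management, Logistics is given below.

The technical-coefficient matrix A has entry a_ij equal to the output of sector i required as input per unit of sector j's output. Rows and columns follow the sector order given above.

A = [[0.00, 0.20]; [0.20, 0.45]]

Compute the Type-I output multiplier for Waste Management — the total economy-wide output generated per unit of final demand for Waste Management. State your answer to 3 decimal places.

I − A =
  [   1.00    -0.20]
  [  -0.20     0.55]
det(I−A) = (1.00)(0.55) − (-0.20)(-0.20) = 0.5100
adj(I−A) = [[0.55, 0.20], [0.20, 1.00]]
(I − A)⁻¹ = adj(I−A) / det(I−A) ≈
  [   1.0784     0.3922]
  [   0.3922     1.9608]
The output multiplier for sector j is the column-j sum of the Leontief inverse (I − A)⁻¹ = adj(I−A) / det(I−A).
Column W of adj(I−A): (0.55, 0.20); det(I−A) = 0.5100.
m_W = (0.55 + 0.20) / 0.5100 = 0.75 / 0.5100 ≈ 1.471.

m_W = 1.471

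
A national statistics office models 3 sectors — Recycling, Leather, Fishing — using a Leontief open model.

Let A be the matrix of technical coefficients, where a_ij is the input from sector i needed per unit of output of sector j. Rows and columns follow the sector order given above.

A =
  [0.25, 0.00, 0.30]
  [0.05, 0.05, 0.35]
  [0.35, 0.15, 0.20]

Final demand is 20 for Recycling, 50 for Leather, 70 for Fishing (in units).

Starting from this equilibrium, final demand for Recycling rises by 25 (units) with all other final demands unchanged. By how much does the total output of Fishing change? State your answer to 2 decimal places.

I − A =
  [   0.75     0.00    -0.30]
  [  -0.05     0.95    -0.35]
  [  -0.35    -0.15     0.80]
Cofactors of I−A, C_ij = (−1)^(i+j)·(minor ij) (rows/columns in the sector order above):
  C_11 = (0.95)(0.80) − (-0.35)(-0.15) = 0.7075
  C_12 = −[(-0.05)(0.80) − (-0.35)(-0.35)] = 0.1625
  C_13 = (-0.05)(-0.15) − (0.95)(-0.35) = 0.3400
  C_21 = −[(0.00)(0.80) − (-0.30)(-0.15)] = 0.0450
  C_22 = (0.75)(0.80) − (-0.30)(-0.35) = 0.4950
  C_23 = −[(0.75)(-0.15) − (0.00)(-0.35)] = 0.1125
  C_31 = (0.00)(-0.35) − (-0.30)(0.95) = 0.2850
  C_32 = −[(0.75)(-0.35) − (-0.30)(-0.05)] = 0.2775
  C_33 = (0.75)(0.95) − (0.00)(-0.05) = 0.7125
det(I−A) = Σ_j (I−A)_1j·C_1j = (0.75)(0.7075) + (0.00)(0.1625) + (-0.30)(0.3400) = 0.428625
adj(I−A) = Cᵀ =
  [ 0.7075   0.0450   0.2850]
  [ 0.1625   0.4950   0.2775]
  [ 0.3400   0.1125   0.7125]
(I − A)⁻¹ = adj(I−A) / det(I−A) ≈
  [   1.6506     0.1050     0.6649]
  [   0.3791     1.1549     0.6474]
  [   0.7932     0.2625     1.6623]
Δx = (I − A)⁻¹ Δd with Δd having +25 in the Recycling component and 0 elsewhere.
So Δx_F = L_FR · (+25), where L_FR = adj(I−A)_FR / det(I−A) = 0.3400 / 0.428625.
Δx_F = 0.3400 × (+25) / 0.428625 = 8.50 / 0.428625 ≈ 19.83.

Δx_F = 19.83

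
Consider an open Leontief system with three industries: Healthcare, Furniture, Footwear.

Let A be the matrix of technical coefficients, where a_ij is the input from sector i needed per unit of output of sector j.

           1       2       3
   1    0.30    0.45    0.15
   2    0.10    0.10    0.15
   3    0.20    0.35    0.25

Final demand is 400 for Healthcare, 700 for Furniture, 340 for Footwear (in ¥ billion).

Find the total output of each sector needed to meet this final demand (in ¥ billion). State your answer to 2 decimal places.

I − A =
  [   0.70    -0.45    -0.15]
  [  -0.10     0.90    -0.15]
  [  -0.20    -0.35     0.75]
Cofactors of I−A, C_ij = (−1)^(i+j)·(minor ij) (rows/columns in the sector order above):
  C_11 = (0.90)(0.75) − (-0.15)(-0.35) = 0.6225
  C_12 = −[(-0.10)(0.75) − (-0.15)(-0.20)] = 0.1050
  C_13 = (-0.10)(-0.35) − (0.90)(-0.20) = 0.2150
  C_21 = −[(-0.45)(0.75) − (-0.15)(-0.35)] = 0.3900
  C_22 = (0.70)(0.75) − (-0.15)(-0.20) = 0.4950
  C_23 = −[(0.70)(-0.35) − (-0.45)(-0.20)] = 0.3350
  C_31 = (-0.45)(-0.15) − (-0.15)(0.90) = 0.2025
  C_32 = −[(0.70)(-0.15) − (-0.15)(-0.10)] = 0.1200
  C_33 = (0.70)(0.90) − (-0.45)(-0.10) = 0.5850
det(I−A) = Σ_j (I−A)_1j·C_1j = (0.70)(0.6225) + (-0.45)(0.1050) + (-0.15)(0.2150) = 0.35625
adj(I−A) = Cᵀ =
  [ 0.6225   0.3900   0.2025]
  [ 0.1050   0.4950   0.1200]
  [ 0.2150   0.3350   0.5850]
(I − A)⁻¹ = adj(I−A) / det(I−A) ≈
  [   1.7474     1.0947     0.5684]
  [   0.2947     1.3895     0.3368]
  [   0.6035     0.9404     1.6421]
x = (I − A)⁻¹ d = adj(I−A)·d / det(I−A), with det(I−A) = 0.35625:
  x_1 = (0.6225·400 + 0.3900·700 + 0.2025·340) / 0.35625 = 590.85 / 0.35625 ≈ 1658.53
  x_2 = (0.1050·400 + 0.4950·700 + 0.1200·340) / 0.35625 = 429.30 / 0.35625 ≈ 1205.05
  x_3 = (0.2150·400 + 0.3350·700 + 0.5850·340) / 0.35625 = 519.40 / 0.35625 ≈ 1457.96

x_1 = 1658.53, x_2 = 1205.05, x_3 = 1457.96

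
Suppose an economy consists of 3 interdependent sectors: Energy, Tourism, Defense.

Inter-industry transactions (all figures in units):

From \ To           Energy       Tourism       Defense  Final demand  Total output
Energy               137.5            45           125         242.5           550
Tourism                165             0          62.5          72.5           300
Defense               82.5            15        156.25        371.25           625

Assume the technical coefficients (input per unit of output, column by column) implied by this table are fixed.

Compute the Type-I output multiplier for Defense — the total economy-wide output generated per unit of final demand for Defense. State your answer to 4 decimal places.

Technical coefficients a_ij = z_ij / X_j:
  a_EE = 137.5/550 = 0.25, a_TE = 165/550 = 0.30, a_DE = 82.5/550 = 0.15
  a_ET = 45/300 = 0.15, a_TT = 0/300 = 0.00, a_DT = 15/300 = 0.05
  a_ED = 125/625 = 0.20, a_TD = 62.5/625 = 0.10, a_DD = 156.25/625 = 0.25
I − A =
  [   0.75    -0.15    -0.20]
  [  -0.30     1.00    -0.10]
  [  -0.15    -0.05     0.75]
Cofactors of I−A, C_ij = (−1)^(i+j)·(minor ij) (rows/columns in the sector order above):
  C_11 = (1.00)(0.75) − (-0.10)(-0.05) = 0.7450
  C_12 = −[(-0.30)(0.75) − (-0.10)(-0.15)] = 0.2400
  C_13 = (-0.30)(-0.05) − (1.00)(-0.15) = 0.1650
  C_21 = −[(-0.15)(0.75) − (-0.20)(-0.05)] = 0.1225
  C_22 = (0.75)(0.75) − (-0.20)(-0.15) = 0.5325
  C_23 = −[(0.75)(-0.05) − (-0.15)(-0.15)] = 0.0600
  C_31 = (-0.15)(-0.10) − (-0.20)(1.00) = 0.2150
  C_32 = −[(0.75)(-0.10) − (-0.20)(-0.30)] = 0.1350
  C_33 = (0.75)(1.00) − (-0.15)(-0.30) = 0.7050
det(I−A) = Σ_j (I−A)_1j·C_1j = (0.75)(0.7450) + (-0.15)(0.2400) + (-0.20)(0.1650) = 0.48975
adj(I−A) = Cᵀ =
  [ 0.7450   0.1225   0.2150]
  [ 0.2400   0.5325   0.1350]
  [ 0.1650   0.0600   0.7050]
(I − A)⁻¹ = adj(I−A) / det(I−A) ≈
  [   1.52118     0.25013     0.43900]
  [   0.49005     1.08729     0.27565]
  [   0.33691     0.12251     1.43951]
The output multiplier for sector j is the column-j sum of the Leontief inverse (I − A)⁻¹ = adj(I−A) / det(I−A).
Column D of adj(I−A): (0.2150, 0.1350, 0.7050); det(I−A) = 0.48975.
m_D = (0.2150 + 0.1350 + 0.7050) / 0.48975 = 1.055 / 0.48975 ≈ 2.1542.

m_D = 2.1542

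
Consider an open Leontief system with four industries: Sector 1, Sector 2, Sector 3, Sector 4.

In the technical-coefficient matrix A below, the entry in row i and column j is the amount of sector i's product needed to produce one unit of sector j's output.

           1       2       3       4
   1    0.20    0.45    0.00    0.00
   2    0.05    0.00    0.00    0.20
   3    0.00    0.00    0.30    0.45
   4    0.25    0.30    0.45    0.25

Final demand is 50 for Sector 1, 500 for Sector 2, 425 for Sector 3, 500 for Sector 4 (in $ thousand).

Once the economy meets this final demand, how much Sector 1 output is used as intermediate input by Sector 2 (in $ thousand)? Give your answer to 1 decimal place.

I − A =
  [   0.80    -0.45     0.00     0.00]
  [  -0.05     1.00     0.00    -0.20]
  [   0.00     0.00     0.70    -0.45]
  [  -0.25    -0.30    -0.45     0.75]
Compute the cofactors C_ij = (−1)^(i+j)·(3×3 minor ij) of I−A; the adjugate is their transpose:
adj(I−A) = Cᵀ =
  [ 0.280500   0.145125   0.040500   0.063000]
  [ 0.051125   0.258000   0.072000   0.112000]
  [ 0.119250   0.158625   0.512625   0.349875]
  [ 0.185500   0.246750   0.349875   0.544250]
det(I−A) = Σ_j (I−A)_1j·C_1j = (0.80)(0.280500) + (-0.45)(0.051125) + (0.00)(0.119250) + (0.00)(0.185500) = 0.20139375
(I − A)⁻¹ = adj(I−A) / det(I−A) ≈
  [   1.3928     0.7206     0.2011     0.3128]
  [   0.2539     1.2811     0.3575     0.5561]
  [   0.5921     0.7876     2.5454     1.7373]
  [   0.9211     1.2252     1.7373     2.7024]
First solve x = (I − A)⁻¹ d = adj(I−A)·d / det(I−A); in particular x_2 = (0.051125·50 + 0.258000·500 + 0.072000·425 + 0.112000·500) / 0.20139375 = 218.15625 / 0.20139375 ≈ 1083.232.
Intermediate flow from 1 to 2: z_12 = a_12 · x_2 = 0.45 × 218.15625 / 0.20139375 = 98.1703125 / 0.20139375 ≈ 487.5.

z_12 = 487.5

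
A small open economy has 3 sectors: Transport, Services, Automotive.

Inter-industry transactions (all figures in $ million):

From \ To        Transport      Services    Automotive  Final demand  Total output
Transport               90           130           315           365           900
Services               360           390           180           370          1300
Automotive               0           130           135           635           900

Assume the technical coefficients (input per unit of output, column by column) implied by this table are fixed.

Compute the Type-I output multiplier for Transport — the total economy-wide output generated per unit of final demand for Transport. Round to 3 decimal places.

Technical coefficients a_ij = z_ij / X_j:
  a_11 = 90/900 = 0.10, a_21 = 360/900 = 0.40, a_31 = 0/900 = 0.00
  a_12 = 130/1300 = 0.10, a_22 = 390/1300 = 0.30, a_32 = 130/1300 = 0.10
  a_13 = 315/900 = 0.35, a_23 = 180/900 = 0.20, a_33 = 135/900 = 0.15
I − A =
  [   0.90    -0.10    -0.35]
  [  -0.40     0.70    -0.20]
  [   0.00    -0.10     0.85]
Cofactors of I−A, C_ij = (−1)^(i+j)·(minor ij) (rows/columns in the sector order above):
  C_11 = (0.70)(0.85) − (-0.20)(-0.10) = 0.5750
  C_12 = −[(-0.40)(0.85) − (-0.20)(0.00)] = 0.3400
  C_13 = (-0.40)(-0.10) − (0.70)(0.00) = 0.0400
  C_21 = −[(-0.10)(0.85) − (-0.35)(-0.10)] = 0.1200
  C_22 = (0.90)(0.85) − (-0.35)(0.00) = 0.7650
  C_23 = −[(0.90)(-0.10) − (-0.10)(0.00)] = 0.0900
  C_31 = (-0.10)(-0.20) − (-0.35)(0.70) = 0.2650
  C_32 = −[(0.90)(-0.20) − (-0.35)(-0.40)] = 0.3200
  C_33 = (0.90)(0.70) − (-0.10)(-0.40) = 0.5900
det(I−A) = Σ_j (I−A)_1j·C_1j = (0.90)(0.5750) + (-0.10)(0.3400) + (-0.35)(0.0400) = 0.4695
adj(I−A) = Cᵀ =
  [ 0.5750   0.1200   0.2650]
  [ 0.3400   0.7650   0.3200]
  [ 0.0400   0.0900   0.5900]
(I − A)⁻¹ = adj(I−A) / det(I−A) ≈
  [   1.2247     0.2556     0.5644]
  [   0.7242     1.6294     0.6816]
  [   0.0852     0.1917     1.2567]
The output multiplier for sector j is the column-j sum of the Leontief inverse (I − A)⁻¹ = adj(I−A) / det(I−A).
Column 1 of adj(I−A): (0.5750, 0.3400, 0.0400); det(I−A) = 0.4695.
m_1 = (0.5750 + 0.3400 + 0.0400) / 0.4695 = 0.955 / 0.4695 ≈ 2.034.

m_1 = 2.034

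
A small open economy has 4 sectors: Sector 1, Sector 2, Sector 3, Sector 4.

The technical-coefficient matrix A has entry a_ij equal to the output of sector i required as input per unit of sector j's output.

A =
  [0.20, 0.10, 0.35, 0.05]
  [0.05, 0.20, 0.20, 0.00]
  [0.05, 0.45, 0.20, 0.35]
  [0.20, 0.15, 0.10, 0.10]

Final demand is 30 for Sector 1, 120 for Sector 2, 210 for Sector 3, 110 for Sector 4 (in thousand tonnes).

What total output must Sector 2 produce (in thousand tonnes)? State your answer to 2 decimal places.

I − A =
  [   0.80    -0.10    -0.35    -0.05]
  [  -0.05     0.80    -0.20     0.00]
  [  -0.05    -0.45     0.80    -0.35]
  [  -0.20    -0.15    -0.10     0.90]
Compute the cofactors C_ij = (−1)^(i+j)·(3×3 minor ij) of I−A; the adjugate is their transpose:
adj(I−A) = Cᵀ =
  [ 0.456500   0.236875   0.275500   0.132500]
  [ 0.057250   0.499500   0.158000   0.064625]
  [ 0.114875   0.373375   0.563125   0.225375]
  [ 0.123750   0.177375   0.150125   0.413125]
det(I−A) = Σ_j (I−A)_1j·C_1j = (0.80)(0.456500) + (-0.10)(0.057250) + (-0.35)(0.114875) + (-0.05)(0.123750) = 0.31308125
(I − A)⁻¹ = adj(I−A) / det(I−A) ≈
  [   1.4581     0.7566     0.8800     0.4232]
  [   0.1829     1.5954     0.5047     0.2064]
  [   0.3669     1.1926     1.7987     0.7199]
  [   0.3953     0.5665     0.4795     1.3195]
x = (I − A)⁻¹ d = adj(I−A)·d / det(I−A), with det(I−A) = 0.31308125:
  x_1 = (0.456500·30 + 0.236875·120 + 0.275500·210 + 0.132500·110) / 0.31308125 = 114.55 / 0.31308125 ≈ 365.88
  x_2 = (0.057250·30 + 0.499500·120 + 0.158000·210 + 0.064625·110) / 0.31308125 = 101.94625 / 0.31308125 ≈ 325.62
  x_3 = (0.114875·30 + 0.373375·120 + 0.563125·210 + 0.225375·110) / 0.31308125 = 191.29875 / 0.31308125 ≈ 611.02
  x_4 = (0.123750·30 + 0.177375·120 + 0.150125·210 + 0.413125·110) / 0.31308125 = 101.9675 / 0.31308125 ≈ 325.69

x_2 = 325.62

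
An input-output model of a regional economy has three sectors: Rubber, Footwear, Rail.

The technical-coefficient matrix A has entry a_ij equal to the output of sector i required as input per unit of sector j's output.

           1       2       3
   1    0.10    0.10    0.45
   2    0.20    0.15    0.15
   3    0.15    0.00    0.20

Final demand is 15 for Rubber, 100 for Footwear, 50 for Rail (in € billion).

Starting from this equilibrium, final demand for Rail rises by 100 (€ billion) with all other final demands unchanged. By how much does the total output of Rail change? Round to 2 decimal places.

Δx_3 = 138.90

I − A =
  [   0.90    -0.10    -0.45]
  [  -0.20     0.85    -0.15]
  [  -0.15     0.00     0.80]
Cofactors of I−A, C_ij = (−1)^(i+j)·(minor ij) (rows/columns in the sector order above):
  C_11 = (0.85)(0.80) − (-0.15)(0.00) = 0.6800
  C_12 = −[(-0.20)(0.80) − (-0.15)(-0.15)] = 0.1825
  C_13 = (-0.20)(0.00) − (0.85)(-0.15) = 0.1275
  C_21 = −[(-0.10)(0.80) − (-0.45)(0.00)] = 0.0800
  C_22 = (0.90)(0.80) − (-0.45)(-0.15) = 0.6525
  C_23 = −[(0.90)(0.00) − (-0.10)(-0.15)] = 0.0150
  C_31 = (-0.10)(-0.15) − (-0.45)(0.85) = 0.3975
  C_32 = −[(0.90)(-0.15) − (-0.45)(-0.20)] = 0.2250
  C_33 = (0.90)(0.85) − (-0.10)(-0.20) = 0.7450
det(I−A) = Σ_j (I−A)_1j·C_1j = (0.90)(0.6800) + (-0.10)(0.1825) + (-0.45)(0.1275) = 0.536375
adj(I−A) = Cᵀ =
  [ 0.6800   0.0800   0.3975]
  [ 0.1825   0.6525   0.2250]
  [ 0.1275   0.0150   0.7450]
(I − A)⁻¹ = adj(I−A) / det(I−A) ≈
  [   1.2678     0.1491     0.7411]
  [   0.3402     1.2165     0.4195]
  [   0.2377     0.0280     1.3890]
Δx = (I − A)⁻¹ Δd with Δd having +100 in the Rail component and 0 elsewhere.
So Δx_3 = L_33 · (+100), where L_33 = adj(I−A)_33 / det(I−A) = 0.7450 / 0.536375.
Δx_3 = 0.7450 × (+100) / 0.536375 = 74.50 / 0.536375 ≈ 138.90.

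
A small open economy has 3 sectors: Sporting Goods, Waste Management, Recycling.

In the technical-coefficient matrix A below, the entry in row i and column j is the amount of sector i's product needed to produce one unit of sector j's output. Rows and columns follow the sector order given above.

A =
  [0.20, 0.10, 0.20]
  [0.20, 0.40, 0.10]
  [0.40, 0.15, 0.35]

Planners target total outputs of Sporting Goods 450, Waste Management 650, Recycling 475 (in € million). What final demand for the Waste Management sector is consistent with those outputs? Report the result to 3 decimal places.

d_2 = 252.500

I − A =
  [   0.80    -0.10    -0.20]
  [  -0.20     0.60    -0.10]
  [  -0.40    -0.15     0.65]
d = (I − A) x:
  d_1 = (+0.80)·450 + (-0.10)·650 + (-0.20)·475 = 200.000
  d_2 = (-0.20)·450 + (+0.60)·650 + (-0.10)·475 = 252.500
  d_3 = (-0.40)·450 + (-0.15)·650 + (+0.65)·475 = 31.250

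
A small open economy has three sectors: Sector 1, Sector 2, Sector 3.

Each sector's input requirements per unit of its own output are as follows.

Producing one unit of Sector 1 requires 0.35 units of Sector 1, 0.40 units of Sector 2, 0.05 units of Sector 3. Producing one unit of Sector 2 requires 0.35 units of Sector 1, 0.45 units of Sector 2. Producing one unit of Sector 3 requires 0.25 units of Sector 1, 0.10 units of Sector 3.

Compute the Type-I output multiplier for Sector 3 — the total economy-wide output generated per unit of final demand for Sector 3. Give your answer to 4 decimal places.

m_3 = 2.4090

I − A =
  [   0.65    -0.35    -0.25]
  [  -0.40     0.55     0.00]
  [  -0.05     0.00     0.90]
Cofactors of I−A, C_ij = (−1)^(i+j)·(minor ij) (rows/columns in the sector order above):
  C_11 = (0.55)(0.90) − (0.00)(0.00) = 0.4950
  C_12 = −[(-0.40)(0.90) − (0.00)(-0.05)] = 0.3600
  C_13 = (-0.40)(0.00) − (0.55)(-0.05) = 0.0275
  C_21 = −[(-0.35)(0.90) − (-0.25)(0.00)] = 0.3150
  C_22 = (0.65)(0.90) − (-0.25)(-0.05) = 0.5725
  C_23 = −[(0.65)(0.00) − (-0.35)(-0.05)] = 0.0175
  C_31 = (-0.35)(0.00) − (-0.25)(0.55) = 0.1375
  C_32 = −[(0.65)(0.00) − (-0.25)(-0.40)] = 0.1000
  C_33 = (0.65)(0.55) − (-0.35)(-0.40) = 0.2175
det(I−A) = Σ_j (I−A)_1j·C_1j = (0.65)(0.4950) + (-0.35)(0.3600) + (-0.25)(0.0275) = 0.188875
adj(I−A) = Cᵀ =
  [ 0.4950   0.3150   0.1375]
  [ 0.3600   0.5725   0.1000]
  [ 0.0275   0.0175   0.2175]
(I − A)⁻¹ = adj(I−A) / det(I−A) ≈
  [   2.62078     1.66777     0.72799]
  [   1.90602     3.03111     0.52945]
  [   0.14560     0.09265     1.15156]
The output multiplier for sector j is the column-j sum of the Leontief inverse (I − A)⁻¹ = adj(I−A) / det(I−A).
Column 3 of adj(I−A): (0.1375, 0.1000, 0.2175); det(I−A) = 0.188875.
m_3 = (0.1375 + 0.1000 + 0.2175) / 0.188875 = 0.455 / 0.188875 ≈ 2.4090.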